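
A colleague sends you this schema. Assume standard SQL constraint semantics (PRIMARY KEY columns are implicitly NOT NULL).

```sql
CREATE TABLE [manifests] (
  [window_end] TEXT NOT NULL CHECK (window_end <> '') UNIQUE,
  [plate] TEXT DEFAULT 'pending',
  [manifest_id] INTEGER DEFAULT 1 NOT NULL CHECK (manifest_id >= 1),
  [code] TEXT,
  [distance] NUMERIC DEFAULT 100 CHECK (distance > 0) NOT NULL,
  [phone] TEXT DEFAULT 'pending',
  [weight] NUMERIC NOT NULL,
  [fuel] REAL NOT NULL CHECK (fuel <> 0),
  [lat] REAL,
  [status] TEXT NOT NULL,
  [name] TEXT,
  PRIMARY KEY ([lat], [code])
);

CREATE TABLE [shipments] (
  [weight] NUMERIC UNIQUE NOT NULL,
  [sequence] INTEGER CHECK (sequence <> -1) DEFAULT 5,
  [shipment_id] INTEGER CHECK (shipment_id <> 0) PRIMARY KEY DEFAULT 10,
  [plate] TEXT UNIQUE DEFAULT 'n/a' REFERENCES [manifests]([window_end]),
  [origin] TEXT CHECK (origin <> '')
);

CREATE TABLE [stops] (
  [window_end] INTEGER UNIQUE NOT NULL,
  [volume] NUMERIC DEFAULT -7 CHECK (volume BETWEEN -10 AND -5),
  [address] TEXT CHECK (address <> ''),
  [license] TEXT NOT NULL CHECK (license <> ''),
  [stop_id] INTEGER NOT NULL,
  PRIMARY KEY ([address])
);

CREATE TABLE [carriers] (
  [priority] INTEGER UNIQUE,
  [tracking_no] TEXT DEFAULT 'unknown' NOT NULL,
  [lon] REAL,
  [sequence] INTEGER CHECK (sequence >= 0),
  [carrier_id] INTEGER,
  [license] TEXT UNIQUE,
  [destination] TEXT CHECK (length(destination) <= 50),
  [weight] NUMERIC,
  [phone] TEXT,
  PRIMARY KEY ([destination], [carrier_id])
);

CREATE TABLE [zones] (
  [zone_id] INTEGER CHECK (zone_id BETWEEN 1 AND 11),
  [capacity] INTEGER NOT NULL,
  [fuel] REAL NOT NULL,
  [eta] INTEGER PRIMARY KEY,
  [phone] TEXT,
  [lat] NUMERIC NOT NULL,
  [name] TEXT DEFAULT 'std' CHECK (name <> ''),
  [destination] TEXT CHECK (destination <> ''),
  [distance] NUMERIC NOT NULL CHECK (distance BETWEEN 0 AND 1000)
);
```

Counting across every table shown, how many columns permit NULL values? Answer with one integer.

manifests: 3 nullable (plate, phone, name — PK (lat, code) and explicit NOT NULL columns excluded).
shipments: 3 nullable (sequence, plate, origin — PK (shipment_id) and explicit NOT NULL columns excluded).
stops: 1 nullable (volume — PK (address) and explicit NOT NULL columns excluded).
carriers: 6 nullable (priority, lon, sequence, license, weight, phone — PK (destination, carrier_id) and explicit NOT NULL columns excluded).
zones: 4 nullable (zone_id, phone, name, destination — PK (eta) and explicit NOT NULL columns excluded).
Total: 3 + 3 + 1 + 6 + 4 = 17.

17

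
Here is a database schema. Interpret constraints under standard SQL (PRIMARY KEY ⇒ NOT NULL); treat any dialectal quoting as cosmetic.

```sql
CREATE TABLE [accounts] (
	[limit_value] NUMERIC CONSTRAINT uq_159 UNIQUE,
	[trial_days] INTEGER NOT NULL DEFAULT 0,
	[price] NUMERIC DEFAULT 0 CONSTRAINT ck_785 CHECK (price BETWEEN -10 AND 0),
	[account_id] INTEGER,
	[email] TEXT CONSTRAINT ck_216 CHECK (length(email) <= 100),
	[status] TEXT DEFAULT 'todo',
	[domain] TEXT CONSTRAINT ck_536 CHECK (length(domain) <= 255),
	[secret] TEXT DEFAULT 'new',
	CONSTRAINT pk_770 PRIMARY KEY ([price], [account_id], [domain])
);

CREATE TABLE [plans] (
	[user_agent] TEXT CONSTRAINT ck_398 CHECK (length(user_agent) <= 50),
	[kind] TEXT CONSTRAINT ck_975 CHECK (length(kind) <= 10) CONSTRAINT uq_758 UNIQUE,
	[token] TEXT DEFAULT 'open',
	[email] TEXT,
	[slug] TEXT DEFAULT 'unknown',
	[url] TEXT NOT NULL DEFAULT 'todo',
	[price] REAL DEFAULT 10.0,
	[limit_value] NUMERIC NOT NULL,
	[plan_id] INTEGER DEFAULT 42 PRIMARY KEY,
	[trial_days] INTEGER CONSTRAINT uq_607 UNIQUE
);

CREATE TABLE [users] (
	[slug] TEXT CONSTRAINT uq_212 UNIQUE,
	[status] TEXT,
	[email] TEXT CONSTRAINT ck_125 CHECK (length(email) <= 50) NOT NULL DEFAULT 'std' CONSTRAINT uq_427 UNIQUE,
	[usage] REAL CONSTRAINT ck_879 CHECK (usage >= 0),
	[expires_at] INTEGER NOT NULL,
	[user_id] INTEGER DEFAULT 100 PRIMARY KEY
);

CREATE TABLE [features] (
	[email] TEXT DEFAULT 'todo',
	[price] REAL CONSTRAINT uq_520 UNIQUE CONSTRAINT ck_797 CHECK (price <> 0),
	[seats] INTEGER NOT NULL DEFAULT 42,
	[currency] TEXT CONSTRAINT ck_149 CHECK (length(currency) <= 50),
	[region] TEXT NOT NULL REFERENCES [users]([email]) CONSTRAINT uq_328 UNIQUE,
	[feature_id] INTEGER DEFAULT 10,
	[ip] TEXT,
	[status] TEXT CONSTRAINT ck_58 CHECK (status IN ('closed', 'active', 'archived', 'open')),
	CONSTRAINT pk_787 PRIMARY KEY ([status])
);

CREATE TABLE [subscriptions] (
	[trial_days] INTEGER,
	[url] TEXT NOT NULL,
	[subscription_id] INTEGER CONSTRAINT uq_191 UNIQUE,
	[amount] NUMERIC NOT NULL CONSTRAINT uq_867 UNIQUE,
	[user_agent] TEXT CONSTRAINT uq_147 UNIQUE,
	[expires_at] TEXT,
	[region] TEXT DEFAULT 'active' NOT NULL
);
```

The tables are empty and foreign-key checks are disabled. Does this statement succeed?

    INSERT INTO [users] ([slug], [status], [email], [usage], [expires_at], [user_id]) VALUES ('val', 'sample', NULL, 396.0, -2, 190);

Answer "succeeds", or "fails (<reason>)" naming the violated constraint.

fails (NOT NULL on email)

email is explicitly set to NULL, but email is declared NOT NULL.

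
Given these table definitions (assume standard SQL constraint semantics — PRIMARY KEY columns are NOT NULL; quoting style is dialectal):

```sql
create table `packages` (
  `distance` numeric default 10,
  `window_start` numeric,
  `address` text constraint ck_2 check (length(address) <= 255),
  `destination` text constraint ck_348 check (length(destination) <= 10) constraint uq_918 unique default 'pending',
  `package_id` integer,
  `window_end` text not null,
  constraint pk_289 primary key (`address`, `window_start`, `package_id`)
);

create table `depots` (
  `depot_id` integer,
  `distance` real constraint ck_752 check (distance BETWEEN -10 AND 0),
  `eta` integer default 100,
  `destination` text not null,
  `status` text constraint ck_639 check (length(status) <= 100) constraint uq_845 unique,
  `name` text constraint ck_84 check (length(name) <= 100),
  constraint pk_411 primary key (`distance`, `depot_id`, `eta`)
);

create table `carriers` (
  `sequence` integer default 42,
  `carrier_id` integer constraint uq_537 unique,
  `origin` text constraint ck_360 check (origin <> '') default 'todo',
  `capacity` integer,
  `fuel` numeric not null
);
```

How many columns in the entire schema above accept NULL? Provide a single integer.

8

packages: 2 nullable (distance, destination — PK (address, window_start, package_id) and explicit NOT NULL columns excluded).
depots: 2 nullable (status, name — PK (distance, depot_id, eta) and explicit NOT NULL columns excluded).
carriers: 4 nullable (sequence, carrier_id, origin, capacity — PK none and explicit NOT NULL columns excluded).
Total: 2 + 2 + 4 = 8.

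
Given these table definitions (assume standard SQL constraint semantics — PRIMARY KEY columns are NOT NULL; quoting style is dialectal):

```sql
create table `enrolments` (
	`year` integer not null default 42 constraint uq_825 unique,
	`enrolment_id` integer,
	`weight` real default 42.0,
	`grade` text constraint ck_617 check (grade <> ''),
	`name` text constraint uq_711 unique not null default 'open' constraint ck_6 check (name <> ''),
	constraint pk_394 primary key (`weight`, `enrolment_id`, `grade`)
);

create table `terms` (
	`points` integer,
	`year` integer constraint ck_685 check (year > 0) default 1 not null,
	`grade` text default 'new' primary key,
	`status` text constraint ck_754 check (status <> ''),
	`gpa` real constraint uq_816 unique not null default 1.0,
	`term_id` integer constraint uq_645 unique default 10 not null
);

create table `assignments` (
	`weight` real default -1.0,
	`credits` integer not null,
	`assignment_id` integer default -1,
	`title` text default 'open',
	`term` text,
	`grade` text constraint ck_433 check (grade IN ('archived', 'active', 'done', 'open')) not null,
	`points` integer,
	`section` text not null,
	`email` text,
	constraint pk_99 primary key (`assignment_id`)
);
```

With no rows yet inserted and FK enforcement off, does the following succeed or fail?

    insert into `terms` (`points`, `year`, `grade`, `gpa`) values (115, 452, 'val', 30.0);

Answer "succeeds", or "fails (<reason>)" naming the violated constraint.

NOT NULL columns: gpa is supplied; grade is supplied; term_id defaults to 10; year is supplied.
CHECK constraints: 452 satisfies (year > 0).
No constraint is violated.

succeeds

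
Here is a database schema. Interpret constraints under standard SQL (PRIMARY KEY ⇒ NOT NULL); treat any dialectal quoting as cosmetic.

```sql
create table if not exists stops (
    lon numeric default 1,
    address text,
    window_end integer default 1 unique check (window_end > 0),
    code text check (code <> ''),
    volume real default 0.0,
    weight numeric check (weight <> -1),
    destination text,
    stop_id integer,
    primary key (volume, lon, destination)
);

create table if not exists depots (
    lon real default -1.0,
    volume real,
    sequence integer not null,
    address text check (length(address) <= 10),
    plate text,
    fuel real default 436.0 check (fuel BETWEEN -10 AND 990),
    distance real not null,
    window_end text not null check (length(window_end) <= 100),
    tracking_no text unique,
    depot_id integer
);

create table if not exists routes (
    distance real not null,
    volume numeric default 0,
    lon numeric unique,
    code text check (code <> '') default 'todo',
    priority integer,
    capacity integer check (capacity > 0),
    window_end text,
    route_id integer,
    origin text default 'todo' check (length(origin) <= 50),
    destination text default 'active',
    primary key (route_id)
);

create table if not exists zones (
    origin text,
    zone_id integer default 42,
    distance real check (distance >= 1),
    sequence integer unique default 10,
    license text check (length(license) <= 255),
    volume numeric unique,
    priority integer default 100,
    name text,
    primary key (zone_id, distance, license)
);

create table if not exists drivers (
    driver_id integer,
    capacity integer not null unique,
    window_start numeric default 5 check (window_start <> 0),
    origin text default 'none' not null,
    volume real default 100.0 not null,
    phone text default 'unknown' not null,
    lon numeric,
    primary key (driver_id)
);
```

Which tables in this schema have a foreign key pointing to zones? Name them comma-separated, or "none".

none

No REFERENCES clause anywhere in the schema names zones.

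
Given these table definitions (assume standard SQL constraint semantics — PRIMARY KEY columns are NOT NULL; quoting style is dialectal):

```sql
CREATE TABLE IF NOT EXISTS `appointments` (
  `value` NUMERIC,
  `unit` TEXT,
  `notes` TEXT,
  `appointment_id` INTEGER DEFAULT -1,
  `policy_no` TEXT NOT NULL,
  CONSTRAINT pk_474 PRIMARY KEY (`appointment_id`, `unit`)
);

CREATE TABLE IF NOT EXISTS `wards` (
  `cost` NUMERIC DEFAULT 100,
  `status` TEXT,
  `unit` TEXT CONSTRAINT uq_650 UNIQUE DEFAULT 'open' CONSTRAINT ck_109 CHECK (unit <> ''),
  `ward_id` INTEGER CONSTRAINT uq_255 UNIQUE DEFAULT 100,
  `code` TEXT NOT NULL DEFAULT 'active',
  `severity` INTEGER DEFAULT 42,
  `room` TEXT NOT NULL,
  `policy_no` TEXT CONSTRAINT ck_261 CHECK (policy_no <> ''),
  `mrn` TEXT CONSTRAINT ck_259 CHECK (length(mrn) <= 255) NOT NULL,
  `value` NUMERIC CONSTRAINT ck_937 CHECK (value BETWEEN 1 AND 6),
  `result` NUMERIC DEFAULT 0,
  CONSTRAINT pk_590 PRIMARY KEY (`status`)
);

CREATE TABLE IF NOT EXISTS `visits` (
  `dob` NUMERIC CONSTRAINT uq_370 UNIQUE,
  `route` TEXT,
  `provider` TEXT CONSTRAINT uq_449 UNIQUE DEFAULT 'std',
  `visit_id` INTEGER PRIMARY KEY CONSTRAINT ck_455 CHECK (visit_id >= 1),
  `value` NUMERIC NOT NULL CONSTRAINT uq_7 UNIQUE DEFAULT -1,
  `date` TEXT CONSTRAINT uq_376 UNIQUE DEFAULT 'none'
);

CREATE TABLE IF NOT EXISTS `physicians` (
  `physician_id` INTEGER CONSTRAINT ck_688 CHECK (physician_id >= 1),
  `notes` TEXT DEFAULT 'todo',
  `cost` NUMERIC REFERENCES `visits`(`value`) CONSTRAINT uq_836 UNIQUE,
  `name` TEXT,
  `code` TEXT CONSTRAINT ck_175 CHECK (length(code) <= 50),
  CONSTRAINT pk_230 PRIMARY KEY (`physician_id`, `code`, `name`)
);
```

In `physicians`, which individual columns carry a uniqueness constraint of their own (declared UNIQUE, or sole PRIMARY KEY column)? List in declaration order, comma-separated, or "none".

cost

- physician_id: part of a composite PRIMARY KEY — only the tuple is unique, not this column on its own.
- notes: no UNIQUE or single-column PK constraint.
- cost: declared UNIQUE → unique.
- name: part of a composite PRIMARY KEY — only the tuple is unique, not this column on its own.
- code: part of a composite PRIMARY KEY — only the tuple is unique, not this column on its own.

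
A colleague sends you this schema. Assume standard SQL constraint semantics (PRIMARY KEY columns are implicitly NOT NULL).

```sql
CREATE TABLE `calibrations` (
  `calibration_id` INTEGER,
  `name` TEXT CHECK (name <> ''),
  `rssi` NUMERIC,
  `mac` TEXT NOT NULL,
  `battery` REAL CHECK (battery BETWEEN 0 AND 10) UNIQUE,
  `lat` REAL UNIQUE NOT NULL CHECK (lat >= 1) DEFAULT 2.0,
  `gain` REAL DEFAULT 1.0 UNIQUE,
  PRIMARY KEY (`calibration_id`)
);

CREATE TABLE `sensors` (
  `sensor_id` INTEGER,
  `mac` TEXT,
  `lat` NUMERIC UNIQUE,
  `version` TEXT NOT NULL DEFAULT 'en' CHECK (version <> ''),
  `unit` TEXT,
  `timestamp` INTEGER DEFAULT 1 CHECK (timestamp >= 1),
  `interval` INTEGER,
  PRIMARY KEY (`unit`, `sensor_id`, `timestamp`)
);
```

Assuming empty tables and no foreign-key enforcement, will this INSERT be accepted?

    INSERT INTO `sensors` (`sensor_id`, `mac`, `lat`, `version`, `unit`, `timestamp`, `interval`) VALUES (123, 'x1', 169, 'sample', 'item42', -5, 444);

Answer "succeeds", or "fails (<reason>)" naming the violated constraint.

fails (CHECK on timestamp)

The value -5 for timestamp violates CHECK (timestamp >= 1).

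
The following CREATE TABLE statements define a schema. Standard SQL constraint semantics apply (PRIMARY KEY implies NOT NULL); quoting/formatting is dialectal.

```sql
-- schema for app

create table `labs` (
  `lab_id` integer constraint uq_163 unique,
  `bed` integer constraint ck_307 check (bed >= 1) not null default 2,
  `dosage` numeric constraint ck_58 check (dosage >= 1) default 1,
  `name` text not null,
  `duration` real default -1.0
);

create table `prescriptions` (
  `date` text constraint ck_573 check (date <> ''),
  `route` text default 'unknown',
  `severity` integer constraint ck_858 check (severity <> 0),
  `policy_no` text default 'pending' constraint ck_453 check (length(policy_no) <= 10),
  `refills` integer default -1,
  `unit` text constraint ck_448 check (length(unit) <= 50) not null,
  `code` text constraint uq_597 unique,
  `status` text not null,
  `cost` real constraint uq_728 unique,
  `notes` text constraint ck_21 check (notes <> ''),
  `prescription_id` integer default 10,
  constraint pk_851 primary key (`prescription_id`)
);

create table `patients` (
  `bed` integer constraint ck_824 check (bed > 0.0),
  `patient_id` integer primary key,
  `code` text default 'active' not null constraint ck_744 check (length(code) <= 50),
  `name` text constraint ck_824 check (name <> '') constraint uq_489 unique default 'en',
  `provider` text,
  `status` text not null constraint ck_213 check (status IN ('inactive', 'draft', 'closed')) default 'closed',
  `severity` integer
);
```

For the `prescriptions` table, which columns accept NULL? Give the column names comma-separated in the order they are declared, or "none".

date, route, severity, policy_no, refills, code, cost, notes

- date: CHECK does not forbid NULL (a CHECK constraint passes when its expression is NULL) → nullable.
- route: DEFAULT only fills an omitted column; an explicit NULL is still allowed → nullable.
- severity: CHECK does not forbid NULL (a CHECK constraint passes when its expression is NULL) → nullable.
- policy_no: CHECK does not forbid NULL (a CHECK constraint passes when its expression is NULL) → nullable.
- refills: DEFAULT only fills an omitted column; an explicit NULL is still allowed → nullable.
- unit: declared NOT NULL → not nullable.
- code: UNIQUE does not imply NOT NULL → nullable.
- status: declared NOT NULL → not nullable.
- cost: UNIQUE does not imply NOT NULL → nullable.
- notes: CHECK does not forbid NULL (a CHECK constraint passes when its expression is NULL) → nullable.
- prescription_id: part of the PRIMARY KEY, which implies NOT NULL → not nullable.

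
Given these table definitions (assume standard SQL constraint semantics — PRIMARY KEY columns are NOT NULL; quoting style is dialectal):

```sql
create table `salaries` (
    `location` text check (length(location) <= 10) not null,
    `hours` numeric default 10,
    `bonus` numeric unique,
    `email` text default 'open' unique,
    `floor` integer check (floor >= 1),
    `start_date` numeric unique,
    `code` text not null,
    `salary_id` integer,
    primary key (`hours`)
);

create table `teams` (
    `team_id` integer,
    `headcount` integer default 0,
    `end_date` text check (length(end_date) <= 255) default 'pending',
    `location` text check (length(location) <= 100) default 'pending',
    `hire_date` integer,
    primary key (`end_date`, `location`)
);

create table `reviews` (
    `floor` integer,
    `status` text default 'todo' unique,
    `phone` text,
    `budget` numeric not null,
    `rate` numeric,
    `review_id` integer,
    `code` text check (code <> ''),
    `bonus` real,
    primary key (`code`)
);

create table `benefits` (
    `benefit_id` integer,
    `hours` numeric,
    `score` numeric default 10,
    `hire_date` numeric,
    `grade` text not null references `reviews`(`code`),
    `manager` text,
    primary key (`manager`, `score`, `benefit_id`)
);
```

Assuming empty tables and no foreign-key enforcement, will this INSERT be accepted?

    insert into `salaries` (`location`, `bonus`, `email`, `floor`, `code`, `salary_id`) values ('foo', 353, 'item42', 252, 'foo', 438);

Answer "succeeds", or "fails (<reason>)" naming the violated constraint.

succeeds

NOT NULL columns: code is supplied; hours defaults to 10; location is supplied.
CHECK constraints: 'foo' satisfies (length(location) <= 10); 252 satisfies (floor >= 1).
No constraint is violated.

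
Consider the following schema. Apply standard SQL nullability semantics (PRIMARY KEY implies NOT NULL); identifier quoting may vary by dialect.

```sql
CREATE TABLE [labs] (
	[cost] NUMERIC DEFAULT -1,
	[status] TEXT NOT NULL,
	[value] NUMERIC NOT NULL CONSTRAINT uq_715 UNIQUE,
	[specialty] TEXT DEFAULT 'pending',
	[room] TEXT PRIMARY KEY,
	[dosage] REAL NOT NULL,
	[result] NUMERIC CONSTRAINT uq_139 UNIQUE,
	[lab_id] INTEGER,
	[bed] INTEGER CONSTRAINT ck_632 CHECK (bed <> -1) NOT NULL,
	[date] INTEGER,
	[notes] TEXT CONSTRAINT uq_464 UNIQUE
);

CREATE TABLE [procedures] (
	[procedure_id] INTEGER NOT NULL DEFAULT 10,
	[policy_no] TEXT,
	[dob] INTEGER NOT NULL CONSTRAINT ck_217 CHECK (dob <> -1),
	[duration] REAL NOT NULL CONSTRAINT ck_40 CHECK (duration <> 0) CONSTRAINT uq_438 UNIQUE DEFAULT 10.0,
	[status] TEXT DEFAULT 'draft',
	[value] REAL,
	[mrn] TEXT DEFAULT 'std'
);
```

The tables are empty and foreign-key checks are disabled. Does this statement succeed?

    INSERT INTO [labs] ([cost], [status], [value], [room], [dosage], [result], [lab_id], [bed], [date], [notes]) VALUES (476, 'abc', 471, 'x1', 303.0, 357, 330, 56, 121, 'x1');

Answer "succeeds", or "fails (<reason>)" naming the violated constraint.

succeeds

NOT NULL columns: bed is supplied; dosage is supplied; room is supplied; status is supplied; value is supplied.
CHECK constraints: 56 satisfies (bed <> -1).
No constraint is violated.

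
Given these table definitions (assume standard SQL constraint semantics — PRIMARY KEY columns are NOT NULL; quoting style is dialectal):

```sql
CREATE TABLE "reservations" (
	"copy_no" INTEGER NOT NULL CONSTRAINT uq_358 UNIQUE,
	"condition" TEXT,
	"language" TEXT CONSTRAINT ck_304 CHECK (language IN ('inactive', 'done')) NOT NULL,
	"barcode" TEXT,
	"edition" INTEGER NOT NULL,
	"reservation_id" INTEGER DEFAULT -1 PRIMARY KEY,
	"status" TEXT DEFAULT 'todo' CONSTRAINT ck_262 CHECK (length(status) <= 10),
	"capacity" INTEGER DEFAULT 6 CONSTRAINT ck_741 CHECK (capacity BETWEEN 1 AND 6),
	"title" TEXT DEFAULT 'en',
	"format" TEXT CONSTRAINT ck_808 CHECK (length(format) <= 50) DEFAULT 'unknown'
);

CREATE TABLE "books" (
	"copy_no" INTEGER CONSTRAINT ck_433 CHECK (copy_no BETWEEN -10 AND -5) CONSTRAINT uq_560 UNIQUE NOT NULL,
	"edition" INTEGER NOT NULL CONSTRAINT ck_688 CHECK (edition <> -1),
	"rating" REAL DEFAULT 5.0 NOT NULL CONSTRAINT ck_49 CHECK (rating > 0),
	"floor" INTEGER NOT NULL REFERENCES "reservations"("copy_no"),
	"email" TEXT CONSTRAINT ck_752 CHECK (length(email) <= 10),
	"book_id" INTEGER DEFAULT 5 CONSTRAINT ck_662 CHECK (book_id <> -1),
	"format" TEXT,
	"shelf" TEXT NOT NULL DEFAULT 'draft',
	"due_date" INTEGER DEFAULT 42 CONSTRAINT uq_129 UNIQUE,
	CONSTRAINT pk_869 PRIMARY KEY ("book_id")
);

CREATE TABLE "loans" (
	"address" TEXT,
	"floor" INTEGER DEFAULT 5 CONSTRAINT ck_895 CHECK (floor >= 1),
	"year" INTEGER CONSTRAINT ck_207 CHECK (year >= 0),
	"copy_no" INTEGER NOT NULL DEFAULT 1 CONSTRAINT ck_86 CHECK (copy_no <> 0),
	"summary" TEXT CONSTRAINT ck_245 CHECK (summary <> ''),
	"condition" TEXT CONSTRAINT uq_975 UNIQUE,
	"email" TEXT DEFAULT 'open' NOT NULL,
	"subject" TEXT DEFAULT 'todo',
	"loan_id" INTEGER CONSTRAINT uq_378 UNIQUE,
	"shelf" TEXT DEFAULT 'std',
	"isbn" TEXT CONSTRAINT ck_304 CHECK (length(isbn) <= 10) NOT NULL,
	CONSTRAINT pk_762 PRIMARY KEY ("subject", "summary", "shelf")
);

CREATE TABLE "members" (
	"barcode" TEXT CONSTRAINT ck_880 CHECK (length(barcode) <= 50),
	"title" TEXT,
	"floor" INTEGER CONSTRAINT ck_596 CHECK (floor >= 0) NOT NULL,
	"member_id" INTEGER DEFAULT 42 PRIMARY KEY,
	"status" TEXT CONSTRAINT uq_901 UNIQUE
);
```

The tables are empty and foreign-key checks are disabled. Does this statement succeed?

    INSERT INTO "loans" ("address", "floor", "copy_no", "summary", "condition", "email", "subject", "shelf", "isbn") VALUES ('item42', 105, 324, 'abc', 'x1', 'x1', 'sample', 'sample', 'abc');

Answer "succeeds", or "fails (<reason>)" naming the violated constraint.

NOT NULL columns: copy_no is supplied; email is supplied; isbn is supplied; shelf is supplied; subject is supplied; summary is supplied.
CHECK constraints: 105 satisfies (floor >= 1); 324 satisfies (copy_no <> 0); 'abc' satisfies (summary <> ''); 'abc' satisfies (length(isbn) <= 10).
No constraint is violated.

succeeds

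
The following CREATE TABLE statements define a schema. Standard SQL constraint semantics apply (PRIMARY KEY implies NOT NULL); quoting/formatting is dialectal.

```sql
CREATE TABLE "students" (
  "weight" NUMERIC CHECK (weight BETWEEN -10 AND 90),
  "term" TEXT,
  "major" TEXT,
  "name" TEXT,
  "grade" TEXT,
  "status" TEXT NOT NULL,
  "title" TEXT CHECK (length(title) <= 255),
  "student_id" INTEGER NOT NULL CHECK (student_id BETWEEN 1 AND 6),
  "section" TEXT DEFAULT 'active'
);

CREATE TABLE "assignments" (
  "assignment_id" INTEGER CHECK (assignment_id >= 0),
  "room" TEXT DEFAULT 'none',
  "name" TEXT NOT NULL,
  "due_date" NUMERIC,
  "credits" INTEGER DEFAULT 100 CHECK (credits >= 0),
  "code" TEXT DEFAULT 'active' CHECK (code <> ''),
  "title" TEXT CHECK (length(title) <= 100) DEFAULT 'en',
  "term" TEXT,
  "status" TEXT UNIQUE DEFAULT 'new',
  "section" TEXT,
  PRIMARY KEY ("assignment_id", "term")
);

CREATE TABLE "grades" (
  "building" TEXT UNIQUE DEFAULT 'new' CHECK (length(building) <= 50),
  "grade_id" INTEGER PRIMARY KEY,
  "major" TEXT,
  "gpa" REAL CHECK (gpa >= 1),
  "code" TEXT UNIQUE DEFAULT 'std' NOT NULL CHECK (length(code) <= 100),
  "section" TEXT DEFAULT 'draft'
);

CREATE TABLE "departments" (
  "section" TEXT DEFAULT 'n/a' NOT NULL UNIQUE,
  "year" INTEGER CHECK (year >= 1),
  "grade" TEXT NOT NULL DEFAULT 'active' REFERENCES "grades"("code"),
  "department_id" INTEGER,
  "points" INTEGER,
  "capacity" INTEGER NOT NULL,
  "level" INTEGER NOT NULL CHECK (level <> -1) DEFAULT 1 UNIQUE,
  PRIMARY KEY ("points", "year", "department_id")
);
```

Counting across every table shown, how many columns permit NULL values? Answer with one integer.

18

students: 7 nullable (weight, term, major, name, grade, title, section — PK none and explicit NOT NULL columns excluded).
assignments: 7 nullable (room, due_date, credits, code, title, status, section — PK (assignment_id, term) and explicit NOT NULL columns excluded).
grades: 4 nullable (building, major, gpa, section — PK (grade_id) and explicit NOT NULL columns excluded).
departments: 0 nullable (none — PK (points, year, department_id) and explicit NOT NULL columns excluded).
Total: 7 + 7 + 4 + 0 = 18.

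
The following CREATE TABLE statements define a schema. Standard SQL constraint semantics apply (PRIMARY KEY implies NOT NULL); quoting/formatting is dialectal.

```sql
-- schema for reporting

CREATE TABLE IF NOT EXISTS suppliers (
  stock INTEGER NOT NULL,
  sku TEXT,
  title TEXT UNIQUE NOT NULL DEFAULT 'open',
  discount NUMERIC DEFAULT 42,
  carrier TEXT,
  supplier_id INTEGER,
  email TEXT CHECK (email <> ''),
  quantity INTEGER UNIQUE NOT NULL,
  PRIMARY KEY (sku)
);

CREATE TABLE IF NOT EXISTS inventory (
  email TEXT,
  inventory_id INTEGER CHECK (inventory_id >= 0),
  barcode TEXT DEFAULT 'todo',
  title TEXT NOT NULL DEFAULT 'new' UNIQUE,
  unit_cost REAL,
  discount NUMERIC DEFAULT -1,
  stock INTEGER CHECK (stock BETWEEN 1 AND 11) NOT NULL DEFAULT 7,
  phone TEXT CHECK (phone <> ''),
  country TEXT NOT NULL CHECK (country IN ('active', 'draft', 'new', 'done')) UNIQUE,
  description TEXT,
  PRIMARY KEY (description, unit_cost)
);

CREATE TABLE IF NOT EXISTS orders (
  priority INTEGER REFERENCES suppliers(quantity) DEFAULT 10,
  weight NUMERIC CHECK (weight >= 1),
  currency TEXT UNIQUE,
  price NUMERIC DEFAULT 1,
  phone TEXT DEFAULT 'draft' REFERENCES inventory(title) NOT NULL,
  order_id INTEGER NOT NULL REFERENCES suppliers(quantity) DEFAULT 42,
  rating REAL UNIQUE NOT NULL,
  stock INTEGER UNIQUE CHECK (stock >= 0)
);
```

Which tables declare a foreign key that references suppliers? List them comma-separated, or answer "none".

- orders.priority references suppliers(quantity).
- orders.order_id references suppliers(quantity).

orders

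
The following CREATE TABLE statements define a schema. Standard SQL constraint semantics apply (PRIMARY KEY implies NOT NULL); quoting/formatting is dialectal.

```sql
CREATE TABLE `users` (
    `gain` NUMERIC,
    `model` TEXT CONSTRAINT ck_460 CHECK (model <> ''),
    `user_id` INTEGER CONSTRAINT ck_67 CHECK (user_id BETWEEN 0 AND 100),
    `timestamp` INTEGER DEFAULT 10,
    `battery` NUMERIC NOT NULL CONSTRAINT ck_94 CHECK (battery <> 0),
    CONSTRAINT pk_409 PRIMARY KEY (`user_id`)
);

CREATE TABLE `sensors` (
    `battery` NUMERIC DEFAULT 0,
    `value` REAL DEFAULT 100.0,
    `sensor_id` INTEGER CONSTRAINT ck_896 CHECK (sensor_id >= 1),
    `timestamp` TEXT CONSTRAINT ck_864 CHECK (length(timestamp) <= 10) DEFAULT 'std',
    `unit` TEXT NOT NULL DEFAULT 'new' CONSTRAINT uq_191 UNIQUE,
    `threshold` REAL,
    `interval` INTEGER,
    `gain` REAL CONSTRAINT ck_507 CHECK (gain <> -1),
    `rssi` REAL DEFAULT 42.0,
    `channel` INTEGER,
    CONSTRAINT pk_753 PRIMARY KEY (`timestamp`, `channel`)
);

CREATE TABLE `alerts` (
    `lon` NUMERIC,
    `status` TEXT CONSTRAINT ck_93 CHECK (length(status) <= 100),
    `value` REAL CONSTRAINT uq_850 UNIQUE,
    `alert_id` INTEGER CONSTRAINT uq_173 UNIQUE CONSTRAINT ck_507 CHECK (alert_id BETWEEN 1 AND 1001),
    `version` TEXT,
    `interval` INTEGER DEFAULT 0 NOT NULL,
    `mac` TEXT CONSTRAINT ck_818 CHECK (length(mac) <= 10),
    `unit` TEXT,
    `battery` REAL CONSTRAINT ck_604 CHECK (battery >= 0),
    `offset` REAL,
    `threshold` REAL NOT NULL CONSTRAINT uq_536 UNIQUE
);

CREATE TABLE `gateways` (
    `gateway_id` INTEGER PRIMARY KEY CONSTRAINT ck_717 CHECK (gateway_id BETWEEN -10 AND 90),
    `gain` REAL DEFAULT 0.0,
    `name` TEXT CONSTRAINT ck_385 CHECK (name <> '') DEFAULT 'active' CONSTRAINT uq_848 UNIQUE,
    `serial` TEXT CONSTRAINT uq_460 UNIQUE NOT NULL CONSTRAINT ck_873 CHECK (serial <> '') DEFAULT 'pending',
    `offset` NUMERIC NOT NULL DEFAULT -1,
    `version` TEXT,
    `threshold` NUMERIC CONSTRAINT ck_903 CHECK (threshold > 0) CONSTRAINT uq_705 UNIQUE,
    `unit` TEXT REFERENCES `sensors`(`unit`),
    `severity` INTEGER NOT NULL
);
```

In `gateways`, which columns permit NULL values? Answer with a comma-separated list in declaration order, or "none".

- gateway_id: part of the PRIMARY KEY, which implies NOT NULL → not nullable.
- gain: DEFAULT only fills an omitted column; an explicit NULL is still allowed → nullable.
- name: CHECK does not forbid NULL (a CHECK constraint passes when its expression is NULL) → nullable.
- serial: declared NOT NULL → not nullable.
- offset: declared NOT NULL → not nullable.
- version: no NOT NULL constraint applies → nullable.
- threshold: CHECK does not forbid NULL (a CHECK constraint passes when its expression is NULL) → nullable.
- unit: a foreign key column may be NULL unless separately constrained → nullable.
- severity: declared NOT NULL → not nullable.

gain, name, version, threshold, unit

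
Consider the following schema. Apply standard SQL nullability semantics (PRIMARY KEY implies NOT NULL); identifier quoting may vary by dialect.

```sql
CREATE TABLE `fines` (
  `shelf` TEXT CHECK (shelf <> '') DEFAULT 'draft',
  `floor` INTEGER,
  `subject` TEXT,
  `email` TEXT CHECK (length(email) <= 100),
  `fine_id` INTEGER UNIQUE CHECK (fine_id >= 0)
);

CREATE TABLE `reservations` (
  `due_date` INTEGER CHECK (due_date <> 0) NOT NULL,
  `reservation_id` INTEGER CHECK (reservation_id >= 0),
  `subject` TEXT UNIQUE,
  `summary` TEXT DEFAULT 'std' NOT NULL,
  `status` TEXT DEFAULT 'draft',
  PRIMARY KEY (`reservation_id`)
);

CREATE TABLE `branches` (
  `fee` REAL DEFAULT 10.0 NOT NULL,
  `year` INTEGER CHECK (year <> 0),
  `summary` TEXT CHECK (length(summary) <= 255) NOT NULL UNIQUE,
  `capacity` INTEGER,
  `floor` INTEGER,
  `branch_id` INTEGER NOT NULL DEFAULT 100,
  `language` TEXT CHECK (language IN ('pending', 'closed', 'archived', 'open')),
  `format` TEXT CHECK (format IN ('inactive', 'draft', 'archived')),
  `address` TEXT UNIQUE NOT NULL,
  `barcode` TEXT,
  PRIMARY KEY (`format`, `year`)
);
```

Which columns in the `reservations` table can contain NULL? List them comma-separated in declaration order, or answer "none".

subject, status

- due_date: declared NOT NULL → not nullable.
- reservation_id: part of the PRIMARY KEY, which implies NOT NULL → not nullable.
- subject: UNIQUE does not imply NOT NULL → nullable.
- summary: declared NOT NULL → not nullable.
- status: DEFAULT only fills an omitted column; an explicit NULL is still allowed → nullable.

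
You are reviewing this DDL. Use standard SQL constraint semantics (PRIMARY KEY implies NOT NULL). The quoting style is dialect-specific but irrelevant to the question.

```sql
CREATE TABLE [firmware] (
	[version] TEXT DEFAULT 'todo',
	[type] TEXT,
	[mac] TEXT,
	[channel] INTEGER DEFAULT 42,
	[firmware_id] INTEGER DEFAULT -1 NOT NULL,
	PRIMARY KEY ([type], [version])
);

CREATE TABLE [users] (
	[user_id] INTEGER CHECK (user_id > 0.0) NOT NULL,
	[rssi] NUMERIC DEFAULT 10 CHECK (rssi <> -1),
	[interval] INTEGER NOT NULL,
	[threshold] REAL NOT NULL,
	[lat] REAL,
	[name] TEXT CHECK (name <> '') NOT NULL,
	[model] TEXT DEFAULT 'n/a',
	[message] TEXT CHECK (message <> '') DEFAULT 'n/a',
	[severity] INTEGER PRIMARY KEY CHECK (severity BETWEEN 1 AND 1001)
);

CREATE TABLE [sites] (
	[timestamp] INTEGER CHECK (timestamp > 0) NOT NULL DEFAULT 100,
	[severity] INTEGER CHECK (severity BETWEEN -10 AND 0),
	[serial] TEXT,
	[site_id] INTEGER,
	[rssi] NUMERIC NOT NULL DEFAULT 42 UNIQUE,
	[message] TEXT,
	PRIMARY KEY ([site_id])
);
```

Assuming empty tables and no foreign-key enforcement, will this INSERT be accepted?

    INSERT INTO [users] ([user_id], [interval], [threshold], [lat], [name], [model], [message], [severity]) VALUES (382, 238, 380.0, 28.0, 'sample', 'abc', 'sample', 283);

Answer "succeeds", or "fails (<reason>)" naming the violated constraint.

NOT NULL columns: interval is supplied; name is supplied; severity is supplied; threshold is supplied; user_id is supplied.
CHECK constraints: 382 satisfies (user_id > 0.0); 'sample' satisfies (name <> ''); 'sample' satisfies (message <> ''); 283 satisfies (severity BETWEEN 1 AND 1001).
No constraint is violated.

succeeds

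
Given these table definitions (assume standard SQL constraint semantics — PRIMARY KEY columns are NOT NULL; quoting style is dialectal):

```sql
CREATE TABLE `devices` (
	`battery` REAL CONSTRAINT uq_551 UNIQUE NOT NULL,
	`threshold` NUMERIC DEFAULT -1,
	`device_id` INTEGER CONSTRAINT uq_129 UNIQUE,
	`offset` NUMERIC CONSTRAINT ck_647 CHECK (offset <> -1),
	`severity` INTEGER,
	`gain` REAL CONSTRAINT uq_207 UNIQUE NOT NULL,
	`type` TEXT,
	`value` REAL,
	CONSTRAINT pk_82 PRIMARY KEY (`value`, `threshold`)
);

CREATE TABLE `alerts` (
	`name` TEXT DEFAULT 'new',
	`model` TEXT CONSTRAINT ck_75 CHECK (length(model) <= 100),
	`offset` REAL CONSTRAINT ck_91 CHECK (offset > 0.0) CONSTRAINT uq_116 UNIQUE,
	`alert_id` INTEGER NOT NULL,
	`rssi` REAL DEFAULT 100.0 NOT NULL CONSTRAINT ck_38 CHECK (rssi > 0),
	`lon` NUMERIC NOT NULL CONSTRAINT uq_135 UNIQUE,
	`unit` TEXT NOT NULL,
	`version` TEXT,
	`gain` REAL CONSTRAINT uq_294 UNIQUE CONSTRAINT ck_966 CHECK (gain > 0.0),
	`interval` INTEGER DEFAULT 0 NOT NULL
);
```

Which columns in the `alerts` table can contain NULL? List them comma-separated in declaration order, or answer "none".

- name: DEFAULT only fills an omitted column; an explicit NULL is still allowed → nullable.
- model: CHECK does not forbid NULL (a CHECK constraint passes when its expression is NULL) → nullable.
- offset: CHECK does not forbid NULL (a CHECK constraint passes when its expression is NULL) → nullable.
- alert_id: declared NOT NULL → not nullable.
- rssi: declared NOT NULL → not nullable.
- lon: declared NOT NULL → not nullable.
- unit: declared NOT NULL → not nullable.
- version: no NOT NULL constraint applies → nullable.
- gain: CHECK does not forbid NULL (a CHECK constraint passes when its expression is NULL) → nullable.
- interval: declared NOT NULL → not nullable.

name, model, offset, version, gain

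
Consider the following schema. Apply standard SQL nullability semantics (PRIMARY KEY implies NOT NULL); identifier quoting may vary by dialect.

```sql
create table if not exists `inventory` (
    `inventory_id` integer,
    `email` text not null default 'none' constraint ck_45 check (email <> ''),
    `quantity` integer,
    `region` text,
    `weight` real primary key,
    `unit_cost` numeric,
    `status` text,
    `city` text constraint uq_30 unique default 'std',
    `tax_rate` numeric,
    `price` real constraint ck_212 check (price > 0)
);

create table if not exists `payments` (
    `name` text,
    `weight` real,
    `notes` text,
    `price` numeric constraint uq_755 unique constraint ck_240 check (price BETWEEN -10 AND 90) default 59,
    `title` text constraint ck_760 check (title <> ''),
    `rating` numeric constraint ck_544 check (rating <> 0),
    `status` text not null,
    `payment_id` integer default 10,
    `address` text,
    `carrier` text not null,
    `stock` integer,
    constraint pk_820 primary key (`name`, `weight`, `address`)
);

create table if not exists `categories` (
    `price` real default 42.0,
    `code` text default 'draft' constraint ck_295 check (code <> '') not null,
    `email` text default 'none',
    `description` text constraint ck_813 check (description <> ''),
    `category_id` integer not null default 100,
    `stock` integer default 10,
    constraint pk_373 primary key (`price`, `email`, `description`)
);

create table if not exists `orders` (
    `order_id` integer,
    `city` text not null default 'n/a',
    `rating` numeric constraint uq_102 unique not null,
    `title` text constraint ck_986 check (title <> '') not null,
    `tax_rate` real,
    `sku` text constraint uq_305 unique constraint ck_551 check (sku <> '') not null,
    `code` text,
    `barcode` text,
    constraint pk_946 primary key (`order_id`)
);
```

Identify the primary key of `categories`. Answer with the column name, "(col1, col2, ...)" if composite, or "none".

(price, email, description)

A table-level PRIMARY KEY clause names 3 columns: price, email, description.
This is a composite key — the combination is unique, not each column individually.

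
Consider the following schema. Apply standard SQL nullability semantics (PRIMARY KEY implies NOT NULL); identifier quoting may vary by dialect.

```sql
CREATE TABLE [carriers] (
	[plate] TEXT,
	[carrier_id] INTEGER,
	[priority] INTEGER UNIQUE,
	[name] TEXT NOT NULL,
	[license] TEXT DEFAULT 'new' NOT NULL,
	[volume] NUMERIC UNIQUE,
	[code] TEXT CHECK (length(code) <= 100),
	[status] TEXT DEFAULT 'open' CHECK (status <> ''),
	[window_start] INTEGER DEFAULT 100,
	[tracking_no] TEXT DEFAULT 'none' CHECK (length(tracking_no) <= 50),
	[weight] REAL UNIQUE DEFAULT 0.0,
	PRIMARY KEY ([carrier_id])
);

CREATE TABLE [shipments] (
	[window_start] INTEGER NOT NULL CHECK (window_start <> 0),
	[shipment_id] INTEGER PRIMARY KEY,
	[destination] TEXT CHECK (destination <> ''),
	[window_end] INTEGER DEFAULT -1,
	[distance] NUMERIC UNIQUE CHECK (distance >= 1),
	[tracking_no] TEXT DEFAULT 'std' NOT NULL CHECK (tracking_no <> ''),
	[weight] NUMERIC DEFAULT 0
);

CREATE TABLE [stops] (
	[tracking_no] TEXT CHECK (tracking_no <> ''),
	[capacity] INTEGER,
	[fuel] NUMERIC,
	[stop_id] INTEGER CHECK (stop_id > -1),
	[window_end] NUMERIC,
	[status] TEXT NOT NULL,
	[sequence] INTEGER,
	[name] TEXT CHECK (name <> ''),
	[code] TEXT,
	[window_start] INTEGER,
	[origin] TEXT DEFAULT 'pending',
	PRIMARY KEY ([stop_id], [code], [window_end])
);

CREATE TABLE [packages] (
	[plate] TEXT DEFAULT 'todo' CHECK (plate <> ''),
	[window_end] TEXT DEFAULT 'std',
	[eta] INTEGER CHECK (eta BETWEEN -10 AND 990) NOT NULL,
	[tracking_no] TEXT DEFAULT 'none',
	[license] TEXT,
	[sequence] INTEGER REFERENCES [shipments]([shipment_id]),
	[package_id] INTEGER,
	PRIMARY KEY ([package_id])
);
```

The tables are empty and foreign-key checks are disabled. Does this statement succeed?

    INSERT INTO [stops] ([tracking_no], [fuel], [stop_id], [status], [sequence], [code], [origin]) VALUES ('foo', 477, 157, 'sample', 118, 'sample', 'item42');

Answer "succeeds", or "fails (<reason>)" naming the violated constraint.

window_end is omitted from the column list and has no DEFAULT, so it would receive NULL.
But window_end is part of the PRIMARY KEY (implied NOT NULL).

fails (NOT NULL on window_end)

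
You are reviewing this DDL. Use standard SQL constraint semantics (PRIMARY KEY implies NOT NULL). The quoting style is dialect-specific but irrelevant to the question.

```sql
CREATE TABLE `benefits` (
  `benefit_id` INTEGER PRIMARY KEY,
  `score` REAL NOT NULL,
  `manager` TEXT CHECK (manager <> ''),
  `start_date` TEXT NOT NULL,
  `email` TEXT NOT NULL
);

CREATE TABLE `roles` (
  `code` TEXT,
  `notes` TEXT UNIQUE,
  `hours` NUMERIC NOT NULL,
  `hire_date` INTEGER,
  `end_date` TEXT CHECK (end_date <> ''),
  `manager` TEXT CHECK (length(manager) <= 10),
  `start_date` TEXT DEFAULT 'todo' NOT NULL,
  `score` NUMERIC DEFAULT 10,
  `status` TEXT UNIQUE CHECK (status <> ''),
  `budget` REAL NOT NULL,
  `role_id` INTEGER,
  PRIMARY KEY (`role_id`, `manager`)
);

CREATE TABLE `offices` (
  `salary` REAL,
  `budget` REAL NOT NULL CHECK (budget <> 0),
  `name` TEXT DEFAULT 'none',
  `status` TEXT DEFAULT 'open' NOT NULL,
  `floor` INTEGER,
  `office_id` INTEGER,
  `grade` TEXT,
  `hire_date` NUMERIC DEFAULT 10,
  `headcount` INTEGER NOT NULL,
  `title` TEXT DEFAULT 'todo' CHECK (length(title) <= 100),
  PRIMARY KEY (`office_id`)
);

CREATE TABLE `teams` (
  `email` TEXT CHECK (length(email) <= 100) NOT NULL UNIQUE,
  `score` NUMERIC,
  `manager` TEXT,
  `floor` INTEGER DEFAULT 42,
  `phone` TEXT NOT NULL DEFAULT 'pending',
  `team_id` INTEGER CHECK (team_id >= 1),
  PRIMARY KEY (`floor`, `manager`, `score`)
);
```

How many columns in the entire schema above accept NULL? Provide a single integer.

14

benefits: 1 nullable (manager — PK (benefit_id) and explicit NOT NULL columns excluded).
roles: 6 nullable (code, notes, hire_date, end_date, score, status — PK (role_id, manager) and explicit NOT NULL columns excluded).
offices: 6 nullable (salary, name, floor, grade, hire_date, title — PK (office_id) and explicit NOT NULL columns excluded).
teams: 1 nullable (team_id — PK (floor, manager, score) and explicit NOT NULL columns excluded).
Total: 1 + 6 + 6 + 1 = 14.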